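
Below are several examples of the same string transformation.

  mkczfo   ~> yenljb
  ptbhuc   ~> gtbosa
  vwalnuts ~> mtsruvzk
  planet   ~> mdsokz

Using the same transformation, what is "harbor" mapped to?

The transformation: swap the front and back halves of the string, then shift every letter 1 place backward in the alphabet (wrapping around).
For "harbor", step one produces "borhar"; step two turns that into "anqgzq".

anqgzq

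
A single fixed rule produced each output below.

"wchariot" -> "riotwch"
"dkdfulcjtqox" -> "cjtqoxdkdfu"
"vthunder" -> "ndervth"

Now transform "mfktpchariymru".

ariymrumfktpc

Looking at the pairs, the operation is to swap the front and back halves of the string, then delete the last character.
For "mfktpchariymru", step one produces "ariymrumfktpch"; step two turns that into "ariymrumfktpc".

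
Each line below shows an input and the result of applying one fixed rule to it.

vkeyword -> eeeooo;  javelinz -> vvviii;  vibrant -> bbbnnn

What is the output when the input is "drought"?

ooohhh

In each case the input is transformed by: keep one character in every 3, starting at position 3 (positions 3rd, 6th, 9th, ...), then repeat every character 3 times.
For "drought", step one produces "oh"; step two turns that into "ooohhh".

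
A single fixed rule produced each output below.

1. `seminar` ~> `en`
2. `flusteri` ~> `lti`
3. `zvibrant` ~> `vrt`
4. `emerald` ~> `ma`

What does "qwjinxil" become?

wnl

The pattern: keep one character in every 3, starting at position 2 (positions 2nd, 5th, 8th, ...).
"qwjinxil" → "wnl".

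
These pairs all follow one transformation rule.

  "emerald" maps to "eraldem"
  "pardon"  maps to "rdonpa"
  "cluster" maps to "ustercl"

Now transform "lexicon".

The rule is to move the first 2 characters to the end (rotate left by 2).
So "lexicon" becomes "xiconle".

xiconle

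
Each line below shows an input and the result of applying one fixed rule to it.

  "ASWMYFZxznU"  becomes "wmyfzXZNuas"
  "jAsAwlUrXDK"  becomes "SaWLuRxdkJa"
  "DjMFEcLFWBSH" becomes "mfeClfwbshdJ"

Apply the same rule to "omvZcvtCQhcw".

Looking at the pairs, the operation is to move the first 2 characters to the end (rotate left by 2), then flip the case of every letter.
"omvZcvtCQhcw" → "vZcvtCQhcwom" → "VzCVTcqHCWOM".
(Check on "ASWMYFZxznU": → "WMYFZxznUAS" → "wmyfzXZNuas" ✓)

VzCVTcqHCWOM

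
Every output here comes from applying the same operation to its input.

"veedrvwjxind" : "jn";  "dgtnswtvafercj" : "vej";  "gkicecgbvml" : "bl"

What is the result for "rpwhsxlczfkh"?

ck

The transformation: keep one character in every 3, starting at position 2 (positions 2nd, 5th, 8th, ...), then delete the first 2 characters.
Doing the same to "rpwhsxlczfkh": "ck".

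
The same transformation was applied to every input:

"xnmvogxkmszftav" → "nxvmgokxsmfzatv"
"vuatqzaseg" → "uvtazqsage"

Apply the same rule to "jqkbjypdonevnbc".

Each output is the input with this applied: swap each adjacent pair of characters (1↔2, 3↔4, ...).
On "jqkbjypdonevnbc" that produces "qjbkyjdpnovebnc".

qjbkyjdpnovebnc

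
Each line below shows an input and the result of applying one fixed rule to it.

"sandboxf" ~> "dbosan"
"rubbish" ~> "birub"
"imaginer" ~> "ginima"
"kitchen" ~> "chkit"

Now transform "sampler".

In each case the input is transformed by: delete the last 2 characters, then move the first 3 characters to the end (rotate left by 3).
Applying both steps to "sampler": "sampl", then "plsam".

plsam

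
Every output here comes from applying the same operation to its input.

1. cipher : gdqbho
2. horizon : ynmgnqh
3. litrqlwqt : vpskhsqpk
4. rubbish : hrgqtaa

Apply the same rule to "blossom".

Rule — move the last 3 characters to the front (rotate right by 3), then shift every letter 1 place backward in the alphabet (wrapping around).
"blossom" → "somblos" → "rnlaknr".

rnlaknr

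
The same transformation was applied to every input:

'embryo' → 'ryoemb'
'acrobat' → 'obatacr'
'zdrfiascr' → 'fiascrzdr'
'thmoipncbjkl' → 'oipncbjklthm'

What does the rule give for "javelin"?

The rule is to move the first 3 characters to the end (rotate left by 3).
On "javelin" that produces "elinjav".

elinjav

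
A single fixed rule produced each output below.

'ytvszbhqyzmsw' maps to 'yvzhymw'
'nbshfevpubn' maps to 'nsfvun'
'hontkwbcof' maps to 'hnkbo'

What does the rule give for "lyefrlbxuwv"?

Looking at the pairs, the operation is to keep every other character starting from the first (positions 1st, 3rd, 5th, ...).
On "lyefrlbxuwv" that produces "lerbuv".

lerbuv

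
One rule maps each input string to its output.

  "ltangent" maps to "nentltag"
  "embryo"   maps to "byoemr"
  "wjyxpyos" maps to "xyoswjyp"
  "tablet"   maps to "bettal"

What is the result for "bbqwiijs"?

wijsbbqi

The transformation: swap the front and back halves of the string, then swap the first and last characters.
"bbqwiijs" → "wijsbbqi".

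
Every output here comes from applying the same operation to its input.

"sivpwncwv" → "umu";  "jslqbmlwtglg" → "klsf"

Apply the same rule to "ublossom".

kr

The transformation: shift every letter 1 place backward in the alphabet (wrapping around), then keep one character in every 3, starting at position 3 (positions 3rd, 6th, 9th, ...).
"ublossom" → "kr".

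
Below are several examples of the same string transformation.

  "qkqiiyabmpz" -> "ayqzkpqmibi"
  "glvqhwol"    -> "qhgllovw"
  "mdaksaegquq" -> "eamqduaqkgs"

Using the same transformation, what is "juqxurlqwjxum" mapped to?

qljmuuqxxjuwr

In each case the input is transformed by: take characters alternately from the front and the back (1st, last, 2nd, 2nd-last, ...), then move the last 2 characters to the front (rotate right by 2).
For "juqxurlqwjxum" the result is "qljmuuqxxjuwr".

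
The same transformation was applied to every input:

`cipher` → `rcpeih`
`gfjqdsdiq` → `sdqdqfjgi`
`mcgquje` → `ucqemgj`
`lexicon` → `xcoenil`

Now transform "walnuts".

In each case the input is transformed by: sort the characters into reverse alphabetical order, then take characters alternately from the front and the back (1st, last, 2nd, 2nd-last, ...).
Applying both steps to "walnuts": "wutsnla", then "waultns".

waultns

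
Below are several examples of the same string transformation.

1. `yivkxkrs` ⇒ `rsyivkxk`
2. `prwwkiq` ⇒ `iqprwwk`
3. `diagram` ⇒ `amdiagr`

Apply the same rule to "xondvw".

vwxond

Each output is the input with this applied: move the last 2 characters to the front (rotate right by 2).
Doing the same to "xondvw": "vwxond".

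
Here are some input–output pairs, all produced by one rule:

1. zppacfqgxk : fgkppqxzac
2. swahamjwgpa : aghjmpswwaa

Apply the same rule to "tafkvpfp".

Rule — sort the characters into alphabetical order, then move the first 2 characters to the end (rotate left by 2).
Starting from "tafkvpfp": after the first operation, "affkpptv"; after the second, "fkpptvaf".

fkpptvaf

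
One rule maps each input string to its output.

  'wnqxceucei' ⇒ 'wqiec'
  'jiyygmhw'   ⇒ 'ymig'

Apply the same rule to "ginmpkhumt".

tnmig

Each output is the input with this applied: sort the characters into reverse alphabetical order, then keep every other character starting from the second (positions 2nd, 4th, 6th, ...).
"ginmpkhumt" → "utpnmmkihg" → "tnmig".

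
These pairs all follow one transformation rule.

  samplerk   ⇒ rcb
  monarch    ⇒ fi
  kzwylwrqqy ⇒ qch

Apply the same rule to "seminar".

ve

Each output is the input with this applied: shift every letter 9 places backward in the alphabet (wrapping around), then keep one character in every 3, starting at position 2 (positions 2nd, 5th, 8th, ...).
Applying that to "seminar" gives "ve".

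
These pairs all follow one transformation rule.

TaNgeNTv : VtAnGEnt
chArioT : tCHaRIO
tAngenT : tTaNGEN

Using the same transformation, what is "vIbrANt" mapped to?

TViBRan

The rule is to move the last character to the front, then flip the case of every letter.
Starting from "vIbrANt": after the first operation, "tvIbrAN"; after the second, "TViBRan".
(Check on "chArioT": → "TchArio" → "tCHaRIO" ✓)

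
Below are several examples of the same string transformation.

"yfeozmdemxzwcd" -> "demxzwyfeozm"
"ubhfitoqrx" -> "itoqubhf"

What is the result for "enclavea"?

lavenc

What's happening: delete the last 2 characters, then swap the front and back halves of the string.
For "enclavea" the result is "lavenc".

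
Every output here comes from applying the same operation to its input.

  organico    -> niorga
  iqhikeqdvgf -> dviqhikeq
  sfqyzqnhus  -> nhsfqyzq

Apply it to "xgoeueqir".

The pattern: delete the last 2 characters, then move the last 2 characters to the front (rotate right by 2).
Working it through for "xgoeueqir": intermediate "xgoeueq", final "eqxgoeu".

eqxgoeu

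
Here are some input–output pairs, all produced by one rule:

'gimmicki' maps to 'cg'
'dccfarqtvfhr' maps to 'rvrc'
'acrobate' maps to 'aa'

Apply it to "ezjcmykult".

The transformation: move the first 3 characters to the end (rotate left by 3), then keep one character in every 3, starting at position 3 (positions 3rd, 6th, 9th, ...).
Starting from "ezjcmykult": after the first operation, "cmykultezj"; after the second, "ylz".

ylz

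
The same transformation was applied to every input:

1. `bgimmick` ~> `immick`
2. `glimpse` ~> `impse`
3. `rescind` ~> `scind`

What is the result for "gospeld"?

speld

The transformation: delete the first 2 characters.
Doing the same to "gospeld": "speld".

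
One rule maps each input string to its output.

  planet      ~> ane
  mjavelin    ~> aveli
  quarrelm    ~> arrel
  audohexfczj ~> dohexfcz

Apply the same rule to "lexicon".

The transformation: move the last character to the front, then delete the first 3 characters.
So "lexicon" becomes "xico".
(Check on "quarrelm": → "mquarrel" → "arrel" ✓)

xico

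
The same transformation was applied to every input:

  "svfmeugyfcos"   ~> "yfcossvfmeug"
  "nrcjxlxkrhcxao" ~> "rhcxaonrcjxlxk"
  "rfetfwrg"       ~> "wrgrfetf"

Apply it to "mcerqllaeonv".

The rule is to move the first character to the end, then swap the front and back halves of the string.
Starting from "mcerqllaeonv": after the first operation, "cerqllaeonvm"; after the second, "aeonvmcerqll".

aeonvmcerqll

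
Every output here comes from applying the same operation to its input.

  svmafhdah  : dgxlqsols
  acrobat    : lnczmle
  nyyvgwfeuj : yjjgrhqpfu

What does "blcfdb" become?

mwnqom

Rule — shift every letter 11 places forward in the alphabet (wrapping around).
Applying that to "blcfdb" gives "mwnqom".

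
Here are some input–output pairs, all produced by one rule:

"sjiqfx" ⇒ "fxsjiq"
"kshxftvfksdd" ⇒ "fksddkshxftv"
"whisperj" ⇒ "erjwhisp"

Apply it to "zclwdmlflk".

lflkzclwdm

The transformation: move the first character to the end, then swap the front and back halves of the string.
Starting from "zclwdmlflk": after the first operation, "clwdmlflkz"; after the second, "lflkzclwdm".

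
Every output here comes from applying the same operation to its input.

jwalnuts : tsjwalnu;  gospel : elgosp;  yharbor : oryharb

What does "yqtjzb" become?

zbyqtj

Rule — move the last 2 characters to the front (rotate right by 2).
For "yqtjzb" the result is "zbyqtj".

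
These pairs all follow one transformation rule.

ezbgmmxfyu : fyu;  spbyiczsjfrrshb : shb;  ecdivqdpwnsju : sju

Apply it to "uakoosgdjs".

djs

The rule is to keep only the last 3 characters.
Applying that to "uakoosgdjs" gives "djs".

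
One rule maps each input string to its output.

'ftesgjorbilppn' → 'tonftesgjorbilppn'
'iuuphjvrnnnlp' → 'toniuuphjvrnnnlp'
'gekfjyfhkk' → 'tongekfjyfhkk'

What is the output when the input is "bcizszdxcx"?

What's happening: prepend "ton".
Applying that to "bcizszdxcx" gives "tonbcizszdxcx".

tonbcizszdxcx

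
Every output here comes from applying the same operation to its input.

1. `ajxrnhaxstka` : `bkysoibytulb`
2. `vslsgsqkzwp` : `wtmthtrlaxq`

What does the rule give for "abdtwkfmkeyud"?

Looking at the pairs, the operation is to shift every letter 1 place forward in the alphabet (wrapping around).
Doing the same to "abdtwkfmkeyud": "bceuxlgnlfzve".

bceuxlgnlfzve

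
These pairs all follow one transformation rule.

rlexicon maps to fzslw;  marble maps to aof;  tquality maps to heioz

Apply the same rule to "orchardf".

cfqvo

Rule — delete the last 3 characters, then shift every letter 12 places backward in the alphabet (wrapping around).
For "orchardf", step one produces "orcha"; step two turns that into "cfqvo".
(Check on "marble": → "mar" → "aof" ✓)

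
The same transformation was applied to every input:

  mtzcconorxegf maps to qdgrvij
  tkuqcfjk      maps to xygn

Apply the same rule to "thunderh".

The transformation: keep every other character starting from the first (positions 1st, 3rd, 5th, ...), then shift every letter 4 places forward in the alphabet (wrapping around).
Applying both steps to "thunderh": "tudr", then "xyhv".

xyhv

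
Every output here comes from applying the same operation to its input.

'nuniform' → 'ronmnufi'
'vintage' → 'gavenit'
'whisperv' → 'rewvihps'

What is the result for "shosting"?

nisgohts

In each case the input is transformed by: move the last 3 characters to the front (rotate right by 3), then swap each adjacent pair of characters (1↔2, 3↔4, ...).
Starting from "shosting": after the first operation, "ingshost"; after the second, "nisgohts".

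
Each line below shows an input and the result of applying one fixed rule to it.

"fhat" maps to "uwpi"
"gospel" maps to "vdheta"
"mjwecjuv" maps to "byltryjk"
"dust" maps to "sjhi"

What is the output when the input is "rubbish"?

What's happening: shift every letter 11 places backward in the alphabet (wrapping around).
Doing the same to "rubbish": "gjqqxhw".

gjqqxhw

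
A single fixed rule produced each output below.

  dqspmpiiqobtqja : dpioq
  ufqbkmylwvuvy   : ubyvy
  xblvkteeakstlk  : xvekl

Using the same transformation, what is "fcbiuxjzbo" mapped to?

fijo

The rule is to keep one character in every 3, starting at position 1 (positions 1st, 4th, 7th, ...).
On "fcbiuxjzbo" that produces "fijo".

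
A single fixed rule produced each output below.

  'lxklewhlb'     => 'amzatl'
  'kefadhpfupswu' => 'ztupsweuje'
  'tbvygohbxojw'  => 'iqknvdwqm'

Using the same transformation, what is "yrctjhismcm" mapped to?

ngriywxh

The rule is to delete the last 3 characters, then shift every letter 11 places backward in the alphabet (wrapping around).
For "yrctjhismcm", step one produces "yrctjhis"; step two turns that into "ngriywxh".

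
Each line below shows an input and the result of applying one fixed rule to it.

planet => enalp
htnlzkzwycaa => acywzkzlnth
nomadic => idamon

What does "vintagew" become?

In each case the input is transformed by: reverse the string, then delete the first character.
Applying that to "vintagew" gives "egatniv".
(Check on "planet": → "tenalp" → "enalp" ✓)

egatniv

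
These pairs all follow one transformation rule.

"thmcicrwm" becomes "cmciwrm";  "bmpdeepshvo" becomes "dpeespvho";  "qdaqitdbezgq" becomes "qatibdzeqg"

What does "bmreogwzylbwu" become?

The transformation: swap each adjacent pair of characters (1↔2, 3↔4, ...), then delete the first 2 characters.
On "bmreogwzylbwu": the first step gives "mbergozwlywbu", and the second then gives "ergozwlywbu".

ergozwlywbu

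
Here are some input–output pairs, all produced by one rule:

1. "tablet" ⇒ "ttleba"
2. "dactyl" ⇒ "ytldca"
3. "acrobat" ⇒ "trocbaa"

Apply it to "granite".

Rule — sort the characters into reverse alphabetical order.
On "granite" that produces "trnigea".

trnigea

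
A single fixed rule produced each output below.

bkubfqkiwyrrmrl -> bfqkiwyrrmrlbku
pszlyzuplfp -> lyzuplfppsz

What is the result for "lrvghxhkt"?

ghxhktlrv

The transformation: move the first 3 characters to the end (rotate left by 3).
Doing the same to "lrvghxhkt": "ghxhktlrv".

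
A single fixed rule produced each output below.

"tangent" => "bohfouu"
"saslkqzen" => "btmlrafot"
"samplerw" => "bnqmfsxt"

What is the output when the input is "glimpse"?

mjnqtfh

In each case the input is transformed by: move the first character to the end, then shift every letter 1 place forward in the alphabet (wrapping around).
Applying that to "glimpse" gives "mjnqtfh".
(Check on "samplerw": → "amplerws" → "bnqmfsxt" ✓)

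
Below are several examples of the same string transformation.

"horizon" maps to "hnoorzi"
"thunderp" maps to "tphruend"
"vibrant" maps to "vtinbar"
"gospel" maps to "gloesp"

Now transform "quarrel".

qluearr

Looking at the pairs, the operation is to take characters alternately from the front and the back (1st, last, 2nd, 2nd-last, ...).
On "quarrel" that produces "qluearr".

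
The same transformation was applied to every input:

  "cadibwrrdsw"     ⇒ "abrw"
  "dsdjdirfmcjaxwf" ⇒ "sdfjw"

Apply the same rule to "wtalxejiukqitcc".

In each case the input is transformed by: keep one character in every 3, starting at position 2 (positions 2nd, 5th, 8th, ...).
So "wtalxejiukqitcc" becomes "txiqc".

txiqc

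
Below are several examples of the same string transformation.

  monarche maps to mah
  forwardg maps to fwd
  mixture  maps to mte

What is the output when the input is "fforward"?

frr

The pattern: keep one character in every 3, starting at position 1 (positions 1st, 4th, 7th, ...).
"fforward" → "frr".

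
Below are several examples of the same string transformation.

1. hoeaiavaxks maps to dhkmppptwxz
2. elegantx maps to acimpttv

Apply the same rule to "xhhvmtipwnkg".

Rule — shift every letter 11 places backward in the alphabet (wrapping around), then sort the characters into alphabetical order.
Applying that to "xhhvmtipwnkg" gives "bceiklmvwwxz".

bceiklmvwwxz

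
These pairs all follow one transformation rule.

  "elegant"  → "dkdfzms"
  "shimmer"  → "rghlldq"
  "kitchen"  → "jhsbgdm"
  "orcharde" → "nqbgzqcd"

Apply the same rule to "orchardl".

nqbgzqck

Each output is the input with this applied: shift every letter 1 place backward in the alphabet (wrapping around).
For "orchardl" the result is "nqbgzqck".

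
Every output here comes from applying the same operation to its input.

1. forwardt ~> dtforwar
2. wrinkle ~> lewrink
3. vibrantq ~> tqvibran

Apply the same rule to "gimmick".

ckgimmi

In each case the input is transformed by: move the last 2 characters to the front (rotate right by 2).
"gimmick" → "ckgimmi".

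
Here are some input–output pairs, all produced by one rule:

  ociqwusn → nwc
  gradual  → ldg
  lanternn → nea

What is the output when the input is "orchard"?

dho

Looking at the pairs, the operation is to reverse the string, then keep one character in every 3, starting at position 1 (positions 1st, 4th, 7th, ...).
On "orchard": the first step gives "drahcro", and the second then gives "dho".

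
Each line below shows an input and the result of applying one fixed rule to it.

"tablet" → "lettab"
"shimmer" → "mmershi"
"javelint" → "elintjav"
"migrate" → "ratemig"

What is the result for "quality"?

lityqua

Rule — move the first 3 characters to the end (rotate left by 3).
"quality" → "lityqua".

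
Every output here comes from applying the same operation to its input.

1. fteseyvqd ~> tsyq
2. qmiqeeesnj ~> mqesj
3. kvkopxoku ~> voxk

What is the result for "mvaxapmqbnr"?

vxpqn

In each case the input is transformed by: keep every other character starting from the second (positions 2nd, 4th, 6th, ...).
For "mvaxapmqbnr" the result is "vxpqn".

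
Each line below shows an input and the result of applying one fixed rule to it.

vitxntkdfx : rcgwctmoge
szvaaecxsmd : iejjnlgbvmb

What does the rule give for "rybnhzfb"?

hkwqioka

The transformation: shift every letter 9 places forward in the alphabet (wrapping around), then move the first character to the end.
So "rybnhzfb" becomes "hkwqioka".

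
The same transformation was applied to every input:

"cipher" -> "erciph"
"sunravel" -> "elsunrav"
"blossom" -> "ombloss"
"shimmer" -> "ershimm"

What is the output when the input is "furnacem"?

The rule is to move the last 2 characters to the front (rotate right by 2).
For "furnacem" the result is "emfurnac".

emfurnac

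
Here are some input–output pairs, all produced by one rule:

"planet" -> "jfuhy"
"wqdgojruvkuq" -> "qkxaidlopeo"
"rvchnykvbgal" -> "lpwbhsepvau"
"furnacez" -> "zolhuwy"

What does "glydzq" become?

What's happening: shift every letter 6 places backward in the alphabet (wrapping around), then delete the last character.
For "glydzq", step one produces "afsxtk"; step two turns that into "afsxt".

afsxt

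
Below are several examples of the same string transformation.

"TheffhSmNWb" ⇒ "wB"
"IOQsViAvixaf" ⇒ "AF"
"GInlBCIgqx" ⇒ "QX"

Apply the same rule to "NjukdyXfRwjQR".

The rule is to flip the case of every letter, then keep only the last 2 characters.
For "NjukdyXfRwjQR", step one produces "nJUKDYxFrWJqr"; step two turns that into "qr".

qr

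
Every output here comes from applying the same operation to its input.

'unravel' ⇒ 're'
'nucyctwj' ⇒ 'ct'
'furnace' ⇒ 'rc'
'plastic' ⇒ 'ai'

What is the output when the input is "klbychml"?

Rule — keep one character in every 3, starting at position 3 (positions 3rd, 6th, 9th, ...).
For "klbychml" the result is "bh".

bh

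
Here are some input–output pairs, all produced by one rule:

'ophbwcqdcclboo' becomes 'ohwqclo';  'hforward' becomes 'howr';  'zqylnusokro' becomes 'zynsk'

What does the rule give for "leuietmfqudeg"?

The rule is to swap each adjacent pair of characters (1↔2, 3↔4, ...), then keep every other character starting from the second (positions 2nd, 4th, 6th, ...).
Starting from "leuietmfqudeg": after the first operation, "eliutefmuqedg"; after the second, "luemqd".

luemqd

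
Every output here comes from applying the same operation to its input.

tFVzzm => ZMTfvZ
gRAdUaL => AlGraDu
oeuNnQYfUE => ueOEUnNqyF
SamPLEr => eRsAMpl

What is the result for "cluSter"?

ERCLUsT

Each output is the input with this applied: move the last 2 characters to the front (rotate right by 2), then flip the case of every letter.
Working it through for "cluSter": intermediate "ercluSt", final "ERCLUsT".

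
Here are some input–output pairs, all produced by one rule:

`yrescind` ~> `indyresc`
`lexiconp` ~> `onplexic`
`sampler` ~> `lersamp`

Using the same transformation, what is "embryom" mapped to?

Looking at the pairs, the operation is to move the last 3 characters to the front (rotate right by 3).
Doing the same to "embryom": "yomembr".

yomembr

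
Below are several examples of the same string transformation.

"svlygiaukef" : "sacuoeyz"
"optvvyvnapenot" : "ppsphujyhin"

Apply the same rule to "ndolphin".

The rule is to shift every letter 6 places backward in the alphabet (wrapping around), then delete the first 3 characters.
Applying both steps to "ndolphin": "hxifjbch", then "fjbch".

fjbch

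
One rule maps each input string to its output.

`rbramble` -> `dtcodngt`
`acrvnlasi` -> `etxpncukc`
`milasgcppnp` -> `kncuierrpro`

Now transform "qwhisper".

The rule is to shift every letter 2 places forward in the alphabet (wrapping around), then move the first character to the end.
"qwhisper" → "syjkurgt" → "yjkurgts".

yjkurgts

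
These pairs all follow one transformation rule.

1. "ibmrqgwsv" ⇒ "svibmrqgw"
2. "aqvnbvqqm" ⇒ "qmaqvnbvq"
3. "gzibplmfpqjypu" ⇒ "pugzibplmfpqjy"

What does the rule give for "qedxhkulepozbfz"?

fzqedxhkulepozb

The rule is to move the last 2 characters to the front (rotate right by 2).
For "qedxhkulepozbfz" the result is "fzqedxhkulepozb".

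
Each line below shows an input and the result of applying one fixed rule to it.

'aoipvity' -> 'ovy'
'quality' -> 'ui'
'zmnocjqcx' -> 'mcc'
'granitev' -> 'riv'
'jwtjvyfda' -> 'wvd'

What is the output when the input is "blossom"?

ls

Rule — keep one character in every 3, starting at position 2 (positions 2nd, 5th, 8th, ...).
Applying that to "blossom" gives "ls".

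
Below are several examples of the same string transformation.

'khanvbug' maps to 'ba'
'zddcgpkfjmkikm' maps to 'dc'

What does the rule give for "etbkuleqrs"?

eb

Each output is the input with this applied: sort the characters into reverse alphabetical order, then keep only the last 2 characters.
Doing the same to "etbkuleqrs": "eb".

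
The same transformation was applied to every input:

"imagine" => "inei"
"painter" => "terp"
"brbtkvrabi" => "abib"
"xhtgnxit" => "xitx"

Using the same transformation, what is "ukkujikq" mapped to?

The pattern: move the first character to the end, then keep only the last 4 characters.
Starting from "ukkujikq": after the first operation, "kkujikqu"; after the second, "ikqu".

ikqu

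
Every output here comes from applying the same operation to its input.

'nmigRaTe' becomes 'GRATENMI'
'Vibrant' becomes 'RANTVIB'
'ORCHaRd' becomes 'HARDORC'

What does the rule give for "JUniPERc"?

IPERCJUN

What's happening: move the first 3 characters to the end (rotate left by 3), then convert every letter to uppercase.
Starting from "JUniPERc": after the first operation, "iPERcJUn"; after the second, "IPERCJUN".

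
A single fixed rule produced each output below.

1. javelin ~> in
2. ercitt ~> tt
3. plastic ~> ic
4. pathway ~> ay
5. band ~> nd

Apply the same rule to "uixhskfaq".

Rule — keep only the last 2 characters.
On "uixhskfaq" that produces "aq".

aq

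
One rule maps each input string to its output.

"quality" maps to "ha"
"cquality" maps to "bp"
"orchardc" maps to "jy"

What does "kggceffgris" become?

nmy

The pattern: shift every letter 7 places forward in the alphabet (wrapping around), then keep one character in every 3, starting at position 3 (positions 3rd, 6th, 9th, ...).
Starting from "kggceffgris": after the first operation, "rnnjlmmnypz"; after the second, "nmy".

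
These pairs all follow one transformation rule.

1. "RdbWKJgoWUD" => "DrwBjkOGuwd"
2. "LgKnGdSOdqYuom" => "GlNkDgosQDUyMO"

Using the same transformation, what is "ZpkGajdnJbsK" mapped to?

PzgKJANDBjkS

The transformation: swap each adjacent pair of characters (1↔2, 3↔4, ...), then flip the case of every letter.
So "ZpkGajdnJbsK" becomes "PzgKJANDBjkS".
(Check on "RdbWKJgoWUD": → "dRWbJKogUWD" → "DrwBjkOGuwd" ✓)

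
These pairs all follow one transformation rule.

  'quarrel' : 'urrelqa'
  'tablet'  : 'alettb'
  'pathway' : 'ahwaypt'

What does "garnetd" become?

Looking at the pairs, the operation is to move the first 2 characters to the end (rotate left by 2), then swap the first and last characters.
On "garnetd": the first step gives "rnetdga", and the second then gives "anetdgr".
(Check on "quarrel": → "arrelqu" → "urrelqa" ✓)

anetdgr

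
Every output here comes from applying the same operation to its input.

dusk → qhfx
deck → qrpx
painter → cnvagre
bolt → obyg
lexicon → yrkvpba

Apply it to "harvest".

In each case the input is transformed by: shift every letter 13 places forward in the alphabet (wrapping around) — i.e. ROT13.
On "harvest" that produces "uneirfg".

uneirfg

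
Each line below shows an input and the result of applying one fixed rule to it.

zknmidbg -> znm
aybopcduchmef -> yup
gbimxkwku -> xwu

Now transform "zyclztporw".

zzy

The rule is to sort the characters into reverse alphabetical order, then keep only the first 3 characters.
On "zyclztporw" that produces "zzy".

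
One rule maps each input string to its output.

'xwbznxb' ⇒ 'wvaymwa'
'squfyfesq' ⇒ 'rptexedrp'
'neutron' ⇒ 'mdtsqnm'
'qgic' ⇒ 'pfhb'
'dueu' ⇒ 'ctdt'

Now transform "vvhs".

uugr

The pattern: shift every letter 1 place backward in the alphabet (wrapping around).
So "vvhs" becomes "uugr".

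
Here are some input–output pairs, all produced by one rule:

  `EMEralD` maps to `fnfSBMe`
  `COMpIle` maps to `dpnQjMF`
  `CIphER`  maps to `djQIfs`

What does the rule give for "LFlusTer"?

mgMVTuFS

What's happening: shift every letter 1 place forward in the alphabet (wrapping around), then flip the case of every letter.
Starting from "LFlusTer": after the first operation, "MGmvtUfs"; after the second, "mgMVTuFS".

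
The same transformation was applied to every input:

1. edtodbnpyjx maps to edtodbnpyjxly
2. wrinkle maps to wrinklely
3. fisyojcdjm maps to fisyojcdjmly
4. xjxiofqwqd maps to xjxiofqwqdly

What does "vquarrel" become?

The pattern: append "ly".
Applying that to "vquarrel" gives "vquarrelly".

vquarrelly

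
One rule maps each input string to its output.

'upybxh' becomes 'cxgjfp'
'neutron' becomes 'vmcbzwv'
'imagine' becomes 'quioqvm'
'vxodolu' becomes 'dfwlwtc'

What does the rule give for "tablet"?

In each case the input is transformed by: shift every letter 8 places forward in the alphabet (wrapping around).
"tablet" → "bijtmb".

bijtmb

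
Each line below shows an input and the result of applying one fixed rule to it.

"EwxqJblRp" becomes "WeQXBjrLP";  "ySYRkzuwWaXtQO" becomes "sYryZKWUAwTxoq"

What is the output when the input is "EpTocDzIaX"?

The transformation: flip the case of every letter, then swap each adjacent pair of characters (1↔2, 3↔4, ...).
Working it through for "EpTocDzIaX": intermediate "ePtOCdZiAx", final "PeOtdCiZxA".

PeOtdCiZxA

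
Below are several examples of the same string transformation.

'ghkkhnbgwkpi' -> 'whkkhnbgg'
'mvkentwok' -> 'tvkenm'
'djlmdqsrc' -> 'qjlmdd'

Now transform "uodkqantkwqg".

kodkqantu

Rule — delete the last 3 characters, then swap the first and last characters.
Working it through for "uodkqantkwqg": intermediate "uodkqantk", final "kodkqantu".
(Check on "mvkentwok": → "mvkent" → "tvkenm" ✓)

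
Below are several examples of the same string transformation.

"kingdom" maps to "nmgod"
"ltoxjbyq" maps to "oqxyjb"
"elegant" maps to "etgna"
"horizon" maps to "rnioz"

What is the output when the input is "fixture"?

xetru

In each case the input is transformed by: delete the first 2 characters, then take characters alternately from the front and the back (1st, last, 2nd, 2nd-last, ...).
"fixture" → "xture" → "xetru".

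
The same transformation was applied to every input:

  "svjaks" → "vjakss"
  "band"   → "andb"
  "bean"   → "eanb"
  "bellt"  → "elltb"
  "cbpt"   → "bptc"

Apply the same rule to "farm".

Each output is the input with this applied: move the first character to the end.
Applying that to "farm" gives "armf".

armf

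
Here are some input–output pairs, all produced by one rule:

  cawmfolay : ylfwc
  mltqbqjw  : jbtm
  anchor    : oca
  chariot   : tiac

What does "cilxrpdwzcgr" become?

Each output is the input with this applied: keep every other character starting from the first (positions 1st, 3rd, 5th, ...), then reverse the string.
Applying both steps to "cilxrpdwzcgr": "clrdzg", then "gzdrlc".

gzdrlc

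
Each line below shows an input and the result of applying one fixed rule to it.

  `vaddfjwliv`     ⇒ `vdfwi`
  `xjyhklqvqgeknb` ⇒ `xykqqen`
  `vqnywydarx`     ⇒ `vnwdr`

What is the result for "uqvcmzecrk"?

uvmer

The rule is to keep every other character starting from the first (positions 1st, 3rd, 5th, ...).
For "uqvcmzecrk" the result is "uvmer".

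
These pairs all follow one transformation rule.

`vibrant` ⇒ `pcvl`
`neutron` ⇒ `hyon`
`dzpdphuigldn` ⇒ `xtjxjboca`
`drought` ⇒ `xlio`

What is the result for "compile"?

wigj

What's happening: delete the last 3 characters, then shift every letter 6 places backward in the alphabet (wrapping around).
So "compile" becomes "wigj".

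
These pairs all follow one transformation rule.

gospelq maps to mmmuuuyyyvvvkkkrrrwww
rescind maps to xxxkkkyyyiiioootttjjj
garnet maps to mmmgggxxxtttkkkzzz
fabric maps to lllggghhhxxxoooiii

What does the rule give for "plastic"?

vvvrrrgggyyyzzzoooiii

Looking at the pairs, the operation is to repeat every character 3 times, then shift every letter 6 places forward in the alphabet (wrapping around).
"plastic" → "ppplllaaassstttiiiccc" → "vvvrrrgggyyyzzzoooiii".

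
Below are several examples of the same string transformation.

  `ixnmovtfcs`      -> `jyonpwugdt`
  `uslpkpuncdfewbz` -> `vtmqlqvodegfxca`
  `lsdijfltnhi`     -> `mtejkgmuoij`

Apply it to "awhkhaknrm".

bxiliblosn

The pattern: shift every letter 1 place forward in the alphabet (wrapping around).
Doing the same to "awhkhaknrm": "bxiliblosn".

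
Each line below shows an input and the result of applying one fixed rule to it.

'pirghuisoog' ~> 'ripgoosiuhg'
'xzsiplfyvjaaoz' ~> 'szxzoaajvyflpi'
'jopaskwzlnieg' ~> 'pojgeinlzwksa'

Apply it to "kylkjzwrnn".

lyknnrwzjk

The rule is to move the first 3 characters to the end (rotate left by 3), then reverse the string.
Working it through for "kylkjzwrnn": intermediate "kjzwrnnkyl", final "lyknnrwzjk".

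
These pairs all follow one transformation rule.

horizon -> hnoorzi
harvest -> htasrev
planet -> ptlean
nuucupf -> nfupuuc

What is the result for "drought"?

Rule — take characters alternately from the front and the back (1st, last, 2nd, 2nd-last, ...).
So "drought" becomes "dtrhogu".

dtrhogu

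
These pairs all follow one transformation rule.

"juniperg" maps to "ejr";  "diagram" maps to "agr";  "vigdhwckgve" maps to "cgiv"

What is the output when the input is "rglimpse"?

Rule — sort the characters into alphabetical order, then keep one character in every 3, starting at position 1 (positions 1st, 4th, 7th, ...).
Starting from "rglimpse": after the first operation, "egilmprs"; after the second, "elr".

elr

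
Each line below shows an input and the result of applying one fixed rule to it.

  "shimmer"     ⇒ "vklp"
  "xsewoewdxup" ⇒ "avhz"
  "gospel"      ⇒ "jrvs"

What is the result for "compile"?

Each output is the input with this applied: shift every letter 3 places forward in the alphabet (wrapping around), then keep only the first 4 characters.
Working it through for "compile": intermediate "frpsloh", final "frps".

frps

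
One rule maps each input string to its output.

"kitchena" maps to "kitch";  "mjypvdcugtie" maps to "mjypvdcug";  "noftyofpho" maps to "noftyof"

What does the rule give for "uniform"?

The transformation: delete the last 3 characters.
For "uniform" the result is "unif".

unif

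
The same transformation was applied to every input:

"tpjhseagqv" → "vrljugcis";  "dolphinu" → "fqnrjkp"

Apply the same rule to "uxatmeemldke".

wzcvoggonfm

Looking at the pairs, the operation is to shift every letter 2 places forward in the alphabet (wrapping around), then delete the last character.
Working it through for "uxatmeemldke": intermediate "wzcvoggonfmg", final "wzcvoggonfm".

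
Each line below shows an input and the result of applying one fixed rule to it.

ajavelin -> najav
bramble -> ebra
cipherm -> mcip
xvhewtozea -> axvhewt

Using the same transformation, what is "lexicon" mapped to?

The rule is to move the last character to the front, then delete the last 3 characters.
For "lexicon", step one produces "nlexico"; step two turns that into "nlex".

nlex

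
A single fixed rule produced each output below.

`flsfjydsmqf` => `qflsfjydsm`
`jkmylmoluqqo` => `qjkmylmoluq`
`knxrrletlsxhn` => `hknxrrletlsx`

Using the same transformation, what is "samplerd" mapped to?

The rule is to delete the last character, then move the last character to the front.
Applying both steps to "samplerd": "sampler", then "rsample".

rsample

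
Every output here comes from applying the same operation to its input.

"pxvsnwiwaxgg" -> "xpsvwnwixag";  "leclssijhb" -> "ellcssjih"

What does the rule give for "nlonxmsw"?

The transformation: delete the last character, then swap each adjacent pair of characters (1↔2, 3↔4, ...).
On "nlonxmsw": the first step gives "nlonxms", and the second then gives "lnnomxs".

lnnomxs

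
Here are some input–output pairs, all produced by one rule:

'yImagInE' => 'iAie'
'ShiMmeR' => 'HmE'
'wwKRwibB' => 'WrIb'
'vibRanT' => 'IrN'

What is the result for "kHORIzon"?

hrZN

In each case the input is transformed by: keep every other character starting from the second (positions 2nd, 4th, 6th, ...), then flip the case of every letter.
Working it through for "kHORIzon": intermediate "HRzn", final "hrZN".
(Check on "wwKRwibB": → "wRiB" → "WrIb" ✓)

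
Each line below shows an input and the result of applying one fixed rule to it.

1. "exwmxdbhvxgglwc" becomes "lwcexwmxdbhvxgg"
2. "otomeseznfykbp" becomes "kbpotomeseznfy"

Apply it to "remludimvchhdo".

In each case the input is transformed by: move the last 3 characters to the front (rotate right by 3).
On "remludimvchhdo" that produces "hdoremludimvch".

hdoremludimvch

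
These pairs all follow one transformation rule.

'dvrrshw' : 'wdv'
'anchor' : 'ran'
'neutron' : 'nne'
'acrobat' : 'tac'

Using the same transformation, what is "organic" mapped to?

Looking at the pairs, the operation is to move the first 2 characters to the end (rotate left by 2), then keep only the last 3 characters.
Doing the same to "organic": "cor".

cor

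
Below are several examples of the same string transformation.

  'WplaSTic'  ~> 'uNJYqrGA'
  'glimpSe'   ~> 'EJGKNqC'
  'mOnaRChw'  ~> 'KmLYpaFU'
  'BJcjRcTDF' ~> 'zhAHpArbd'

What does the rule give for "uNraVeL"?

The rule is to shift every letter 2 places backward in the alphabet (wrapping around), then flip the case of every letter.
Applying both steps to "uNraVeL": "sLpyTcJ", then "SlPYtCj".

SlPYtCj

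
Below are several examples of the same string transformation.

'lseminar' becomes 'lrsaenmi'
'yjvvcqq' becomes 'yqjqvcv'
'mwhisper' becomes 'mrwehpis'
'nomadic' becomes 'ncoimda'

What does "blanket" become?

btleakn

Looking at the pairs, the operation is to take characters alternately from the front and the back (1st, last, 2nd, 2nd-last, ...).
"blanket" → "btleakn".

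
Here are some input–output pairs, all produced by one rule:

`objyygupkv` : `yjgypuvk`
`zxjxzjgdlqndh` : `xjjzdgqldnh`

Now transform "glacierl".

caeilr

In each case the input is transformed by: delete the first 2 characters, then swap each adjacent pair of characters (1↔2, 3↔4, ...).
On "glacierl": the first step gives "acierl", and the second then gives "caeilr".
(Check on "zxjxzjgdlqndh": → "jxzjgdlqndh" → "xjjzdgqldnh" ✓)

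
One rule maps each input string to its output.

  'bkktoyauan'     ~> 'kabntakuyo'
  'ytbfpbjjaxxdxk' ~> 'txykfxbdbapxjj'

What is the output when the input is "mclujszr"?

What's happening: swap each adjacent pair of characters (1↔2, 3↔4, ...), then take characters alternately from the front and the back (1st, last, 2nd, 2nd-last, ...).
Applying both steps to "mclujszr": "cmulsjrz", then "czmrujls".

czmrujls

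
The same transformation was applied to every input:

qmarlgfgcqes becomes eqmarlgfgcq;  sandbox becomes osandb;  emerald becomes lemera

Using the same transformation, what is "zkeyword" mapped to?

The pattern: delete the last character, then move the last character to the front.
Applying that to "zkeyword" gives "rzkeywo".

rzkeywo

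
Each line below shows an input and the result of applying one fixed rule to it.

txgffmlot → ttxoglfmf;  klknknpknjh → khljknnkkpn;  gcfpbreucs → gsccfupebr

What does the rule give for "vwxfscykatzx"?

vxwzxtfaskcy

Rule — take characters alternately from the front and the back (1st, last, 2nd, 2nd-last, ...).
So "vwxfscykatzx" becomes "vxwzxtfaskcy".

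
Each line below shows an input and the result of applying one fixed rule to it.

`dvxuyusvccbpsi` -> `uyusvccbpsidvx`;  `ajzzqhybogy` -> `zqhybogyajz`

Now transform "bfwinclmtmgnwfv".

inclmtmgnwfvbfw

Each output is the input with this applied: move the first 3 characters to the end (rotate left by 3).
For "bfwinclmtmgnwfv" the result is "inclmtmgnwfvbfw".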